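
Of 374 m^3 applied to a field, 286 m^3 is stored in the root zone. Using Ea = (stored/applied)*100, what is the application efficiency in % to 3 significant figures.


Ea = (286/374)*100 = 76.5 %
Therefore the application efficiency = 76.5 %.


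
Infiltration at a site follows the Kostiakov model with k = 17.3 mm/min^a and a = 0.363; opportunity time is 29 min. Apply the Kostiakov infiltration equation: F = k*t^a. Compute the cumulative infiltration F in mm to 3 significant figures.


F = 17.3 * 29^0.363 = 58.7 mm
Therefore the cumulative infiltration F = 58.7 mm.


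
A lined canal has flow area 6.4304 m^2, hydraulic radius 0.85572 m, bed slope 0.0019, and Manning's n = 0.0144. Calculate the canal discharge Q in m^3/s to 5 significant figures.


Approach: apply Manning's equation, Q = (1/n)*A*R^(2/3)*S^(1/2).
Q = (1/0.0144) * 6.4304 * 0.85572^(2/3) * 0.0019^(1/2) = 17.544 m^3/s
Therefore the canal discharge Q = 17.544 m^3/s.


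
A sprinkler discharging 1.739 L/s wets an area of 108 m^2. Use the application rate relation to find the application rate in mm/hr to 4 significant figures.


Approach: apply the application rate relation, rate = (Q/A)*3600.
rate = (1.739 / 108) * 3600 = 57.97 mm/hr
Therefore the application rate = 57.97 mm/hr.


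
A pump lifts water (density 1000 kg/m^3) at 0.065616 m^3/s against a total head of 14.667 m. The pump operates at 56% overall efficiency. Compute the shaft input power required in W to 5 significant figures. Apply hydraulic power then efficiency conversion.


Approach: apply hydraulic power then efficiency conversion, P = rho*g*Q*H; P_in = P/eta.
Step 1 — hydraulic power (P = rho*g*Q*H):
  P = 1000 * 9.81 * 0.065616 * 14.667 = 9441.045 W
Step 2 — input power: P_in = P/eta = 9441.045 / 0.56 = 16859 W
Therefore the shaft input power required = 16859 W.


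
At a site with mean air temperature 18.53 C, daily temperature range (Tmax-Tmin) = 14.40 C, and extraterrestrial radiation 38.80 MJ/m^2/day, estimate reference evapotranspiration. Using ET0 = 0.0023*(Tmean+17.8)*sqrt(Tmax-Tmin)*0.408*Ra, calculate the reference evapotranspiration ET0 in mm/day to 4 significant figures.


ET0 = 0.0023*(18.53+17.8)*sqrt(14.40)*0.408*38.80 = 5.020 mm/day
Therefore the reference evapotranspiration ET0 = 5.020 mm/day.


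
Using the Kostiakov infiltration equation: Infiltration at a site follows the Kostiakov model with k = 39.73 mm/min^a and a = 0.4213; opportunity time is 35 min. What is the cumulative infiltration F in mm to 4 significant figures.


Approach: apply the Kostiakov infiltration equation, F = k*t^a.
F = 39.73 * 35^0.4213 = 177.7 mm
Therefore the cumulative infiltration F = 177.7 mm.


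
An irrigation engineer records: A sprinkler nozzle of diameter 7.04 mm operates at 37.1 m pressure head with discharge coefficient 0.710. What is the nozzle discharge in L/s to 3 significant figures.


Approach: apply the orifice equation, Q = Cd*A*sqrt(2*g*h), A = pi*(d/2)^2.
A = pi*(7.04e-3/2)^2 = 3.8926e-05 m^2
Q = 0.710 * 3.8926e-05 * sqrt(2*9.81*37.1) * 1000 = 0.746 L/s
Therefore the nozzle discharge = 0.746 L/s.


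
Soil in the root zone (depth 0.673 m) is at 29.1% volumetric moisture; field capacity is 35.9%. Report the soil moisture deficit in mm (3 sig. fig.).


Approach: apply the soil moisture deficit relation, SMD = (FC - theta)/100 * depth * 1000.
SMD = (35.9 - 29.1)/100 * 0.673 * 1000 = 45.8 mm
Therefore the soil moisture deficit = 45.8 mm.


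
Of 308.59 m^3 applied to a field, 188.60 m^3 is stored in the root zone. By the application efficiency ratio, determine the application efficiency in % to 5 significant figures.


Approach: apply the application efficiency ratio, Ea = (stored/applied)*100.
Ea = (188.60/308.59)*100 = 61.117 %
Therefore the application efficiency = 61.117 %.


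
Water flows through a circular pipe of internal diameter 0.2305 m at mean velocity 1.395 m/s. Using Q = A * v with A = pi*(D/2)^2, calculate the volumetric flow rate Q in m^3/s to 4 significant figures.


A = pi*(0.2305/2)^2 = 0.0417284 m^2
Q = 0.0417284 * 1.395 = 0.05821 m^3/s
Therefore the volumetric flow rate Q = 0.05821 m^3/s.


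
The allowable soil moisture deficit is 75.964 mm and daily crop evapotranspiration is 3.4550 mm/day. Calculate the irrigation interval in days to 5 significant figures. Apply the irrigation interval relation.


Approach: apply the irrigation interval relation, interval = SMD / ETc.
interval = 75.964 / 3.4550 = 21.987 days
Therefore the irrigation interval = 21.987 days.


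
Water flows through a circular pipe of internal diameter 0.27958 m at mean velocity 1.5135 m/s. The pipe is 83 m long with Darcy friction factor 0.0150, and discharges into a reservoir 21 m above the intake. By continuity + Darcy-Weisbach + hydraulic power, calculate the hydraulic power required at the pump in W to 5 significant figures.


Approach: apply continuity + Darcy-Weisbach + hydraulic power, Q = A*v; hf = f*(L/D)*(v^2/(2g)); H = static + hf; P = rho*g*Q*H.
Step 1 — flow rate (continuity, Q = A*v):
  A = pi*(0.27958/2)^2 = 0.06139063 m^2
  Q = 0.06139063 * 1.5135 = 0.09291472 m^3/s
Step 2 — friction head loss (Darcy-Weisbach):
  hf = 0.0150 * (83/0.27958) * (1.5135^2 / (2*9.81))
  hf = 0.5199111 m
Step 3 — total head: H = 21 + 0.5199111 = 21.51991 m
Step 4 — hydraulic power (P = rho*g*Q*H):
  P = 1000 * 9.81 * 0.09291472 * 21.51991 = 19615 W
Therefore the hydraulic power required at the pump = 19615 W.


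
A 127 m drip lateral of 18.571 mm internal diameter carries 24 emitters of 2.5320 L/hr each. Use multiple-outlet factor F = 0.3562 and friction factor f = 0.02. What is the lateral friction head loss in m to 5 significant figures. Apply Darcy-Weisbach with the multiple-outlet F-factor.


Approach: apply Darcy-Weisbach with the multiple-outlet F-factor, Q = n*q/(3600*1000) m^3/s; v = Q/A; hf = F*f*(L/D)*(v^2/(2g)).
Q = 24*2.5320/(3600*1000) = 1.688000e-05 m^3/s
A = pi*(18.571e-3/2)^2 = 2.708697e-04 m^2, so v = Q/A = 0.06231778 m/s
hf = 0.3562*0.02*(127/0.018571)*(0.06231778^2/(2*9.81)) = 0.0096431 m
Therefore the lateral friction head loss = 0.0096431 m.


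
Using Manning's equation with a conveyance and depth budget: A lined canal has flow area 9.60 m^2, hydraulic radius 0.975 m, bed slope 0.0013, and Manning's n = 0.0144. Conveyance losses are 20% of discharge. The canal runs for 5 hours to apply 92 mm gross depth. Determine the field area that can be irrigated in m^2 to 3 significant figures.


Approach: apply Manning's equation with a conveyance and depth budget, Q = (1/n)*A*R^(2/3)*S^(1/2); Q_field = Q*(1-loss); Area = Q_field*t/(d/1000).
Step 1 — canal discharge (Manning's equation):
  Q = (1/0.0144) * 9.60 * 0.975^(2/3) * 0.0013^(1/2) = 23.635 m^3/s
Step 2 — delivered flow: Q_field = 23.635*(1 - 20/100) = 18.908 m^3/s
Step 3 — volume delivered: V = 18.908 * 5*3600 = 340340 m^3
Step 4 — area served: A = V / (depth/1000) = 340340 / 0.092 = 3700000 m^2
Therefore the field area that can be irrigated = 3700000 m^2.


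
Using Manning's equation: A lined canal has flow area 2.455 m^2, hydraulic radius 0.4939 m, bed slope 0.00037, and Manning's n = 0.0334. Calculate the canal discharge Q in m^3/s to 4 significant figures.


Approach: apply Manning's equation, Q = (1/n)*A*R^(2/3)*S^(1/2).
Q = (1/0.0334) * 2.455 * 0.4939^(2/3) * 0.00037^(1/2) = 0.8834 m^3/s
Therefore the canal discharge Q = 0.8834 m^3/s.


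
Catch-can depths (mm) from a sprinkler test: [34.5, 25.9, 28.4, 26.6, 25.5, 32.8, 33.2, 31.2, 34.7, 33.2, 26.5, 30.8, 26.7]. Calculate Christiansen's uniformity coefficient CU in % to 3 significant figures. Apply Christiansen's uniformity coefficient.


Approach: apply Christiansen's uniformity coefficient, CU = (1 - mean_abs_deviation/mean)*100.
mean = 30.000 mm
mean |d_i - mean| = 3.1385 mm
CU = (1 - 3.1385/30.000)*100 = 89.5 %
Therefore Christiansen's uniformity coefficient CU = 89.5 %.


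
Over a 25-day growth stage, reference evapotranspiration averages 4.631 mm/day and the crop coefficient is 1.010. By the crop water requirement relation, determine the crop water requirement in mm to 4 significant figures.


Approach: apply the crop water requirement relation, CWR = ET0 * Kc * days.
CWR = 4.631 * 1.010 * 25 = 116.9 mm
Therefore the crop water requirement = 116.9 mm.


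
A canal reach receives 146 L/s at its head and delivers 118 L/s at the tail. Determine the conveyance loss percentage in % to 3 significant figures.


Approach: apply the conveyance loss ratio, loss% = ((Q_head - Q_tail)/Q_head)*100.
loss = ((146 - 118)/146)*100 = 19.2 %
Therefore the conveyance loss percentage = 19.2 %.


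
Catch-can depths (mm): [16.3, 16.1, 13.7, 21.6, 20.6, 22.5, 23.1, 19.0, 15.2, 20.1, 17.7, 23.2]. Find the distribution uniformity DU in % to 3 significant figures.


Approach: apply the low-quarter distribution uniformity, DU = (mean of lowest quarter of readings / overall mean)*100.
sorted lowest 3 of 12: [13.7, 15.2, 16.1] -> mean = 15.000 mm
overall mean = 19.092 mm
DU = (15.000/19.092)*100 = 78.6 %
Therefore the distribution uniformity DU = 78.6 %.


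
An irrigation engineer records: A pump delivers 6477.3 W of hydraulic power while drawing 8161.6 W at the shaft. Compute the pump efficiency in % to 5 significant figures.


Approach: apply the efficiency ratio, eta = (P_out/P_in)*100.
eta = (6477.3 / 8161.6) * 100 = 79.363 %
Therefore the pump efficiency = 79.363 %.


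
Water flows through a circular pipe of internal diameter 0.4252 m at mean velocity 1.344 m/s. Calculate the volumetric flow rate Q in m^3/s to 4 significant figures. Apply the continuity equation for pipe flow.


Approach: apply the continuity equation for pipe flow, Q = A * v with A = pi*(D/2)^2.
A = pi*(0.4252/2)^2 = 0.141996 m^2
Q = 0.141996 * 1.344 = 0.1908 m^3/s
Therefore the volumetric flow rate Q = 0.1908 m^3/s.


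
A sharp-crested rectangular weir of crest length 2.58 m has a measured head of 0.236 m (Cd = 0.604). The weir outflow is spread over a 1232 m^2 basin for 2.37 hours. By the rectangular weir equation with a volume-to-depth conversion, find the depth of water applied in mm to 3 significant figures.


Approach: apply the rectangular weir equation with a volume-to-depth conversion, Q = (2/3)*Cd*L*sqrt(2g)*H^1.5; d = Q*t/A * 1000.
Step 1 — weir discharge:
  Q = (2/3)*0.604*2.58*sqrt(2*9.81)*0.236^1.5 = 0.52757 m^3/s
Step 2 — volume: V = 0.52757 * 2.37*3600 = 4501.3 m^3
Step 3 — depth: d = V/A * 1000 = 4501.3/1232 * 1000 = 3650 mm
Therefore the depth of water applied = 3650 mm.


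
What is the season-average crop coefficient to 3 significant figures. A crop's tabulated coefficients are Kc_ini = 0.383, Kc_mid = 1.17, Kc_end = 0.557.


Approach: apply a simple seasonal average, Kc_avg = (Kc_ini + Kc_mid + Kc_end)/3.
Kc_avg = (0.383 + 1.17 + 0.557)/3 = 0.703
Therefore the season-average crop coefficient = 0.703.


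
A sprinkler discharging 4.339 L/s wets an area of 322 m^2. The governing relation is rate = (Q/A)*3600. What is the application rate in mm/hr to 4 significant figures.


rate = (4.339 / 322) * 3600 = 48.51 mm/hr
Therefore the application rate = 48.51 mm/hr.


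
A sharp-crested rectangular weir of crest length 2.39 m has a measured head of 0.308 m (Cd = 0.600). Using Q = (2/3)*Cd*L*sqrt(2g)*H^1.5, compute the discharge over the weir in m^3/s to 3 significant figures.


Q = (2/3)*0.600*2.39*sqrt(2*9.81)*0.308^1.5 = 0.724 m^3/s
Therefore the discharge over the weir = 0.724 m^3/s.


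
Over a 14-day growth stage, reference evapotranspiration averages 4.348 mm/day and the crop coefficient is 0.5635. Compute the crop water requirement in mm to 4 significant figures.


Approach: apply the crop water requirement relation, CWR = ET0 * Kc * days.
CWR = 4.348 * 0.5635 * 14 = 34.30 mm
Therefore the crop water requirement = 34.30 mm.


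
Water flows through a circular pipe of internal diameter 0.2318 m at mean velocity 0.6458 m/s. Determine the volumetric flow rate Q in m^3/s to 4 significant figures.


Approach: apply the continuity equation for pipe flow, Q = A * v with A = pi*(D/2)^2.
A = pi*(0.2318/2)^2 = 0.0422004 m^2
Q = 0.0422004 * 0.6458 = 0.02725 m^3/s
Therefore the volumetric flow rate Q = 0.02725 m^3/s.


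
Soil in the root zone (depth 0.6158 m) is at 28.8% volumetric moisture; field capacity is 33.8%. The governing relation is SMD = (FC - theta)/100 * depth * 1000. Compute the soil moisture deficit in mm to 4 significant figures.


SMD = (33.8 - 28.8)/100 * 0.6158 * 1000 = 30.79 mm
Therefore the soil moisture deficit = 30.79 mm.


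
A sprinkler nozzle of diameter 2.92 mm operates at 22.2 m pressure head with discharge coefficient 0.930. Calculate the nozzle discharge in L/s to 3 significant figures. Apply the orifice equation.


Approach: apply the orifice equation, Q = Cd*A*sqrt(2*g*h), A = pi*(d/2)^2.
A = pi*(2.92e-3/2)^2 = 6.6966e-06 m^2
Q = 0.930 * 6.6966e-06 * sqrt(2*9.81*22.2) * 1000 = 0.130 L/s
Therefore the nozzle discharge = 0.130 L/s.


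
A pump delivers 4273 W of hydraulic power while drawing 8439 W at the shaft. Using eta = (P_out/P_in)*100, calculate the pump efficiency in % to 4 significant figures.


eta = (4273 / 8439) * 100 = 50.63 %
Therefore the pump efficiency = 50.63 %.


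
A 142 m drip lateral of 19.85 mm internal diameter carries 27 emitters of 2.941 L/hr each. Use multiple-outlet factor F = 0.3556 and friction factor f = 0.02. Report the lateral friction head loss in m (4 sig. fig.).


Approach: apply Darcy-Weisbach with the multiple-outlet F-factor, Q = n*q/(3600*1000) m^3/s; v = Q/A; hf = F*f*(L/D)*(v^2/(2g)).
Q = 27*2.941/(3600*1000) = 2.20575e-05 m^3/s
A = pi*(19.85e-3/2)^2 = 3.09465e-04 m^2, so v = Q/A = 0.0712763 m/s
hf = 0.3556*0.02*(142/0.01985)*(0.0712763^2/(2*9.81)) = 0.01317 m
Therefore the lateral friction head loss = 0.01317 m.


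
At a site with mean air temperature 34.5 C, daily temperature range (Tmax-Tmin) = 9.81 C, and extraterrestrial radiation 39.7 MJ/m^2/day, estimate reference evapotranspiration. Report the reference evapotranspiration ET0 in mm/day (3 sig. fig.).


Approach: apply the Hargreaves-Samani method, ET0 = 0.0023*(Tmean+17.8)*sqrt(Tmax-Tmin)*0.408*Ra.
ET0 = 0.0023*(34.5+17.8)*sqrt(9.81)*0.408*39.7 = 6.10 mm/day
Therefore the reference evapotranspiration ET0 = 6.10 mm/day.


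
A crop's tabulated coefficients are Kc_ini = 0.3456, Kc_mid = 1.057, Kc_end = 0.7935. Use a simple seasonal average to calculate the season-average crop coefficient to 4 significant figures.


Approach: apply a simple seasonal average, Kc_avg = (Kc_ini + Kc_mid + Kc_end)/3.
Kc_avg = (0.3456 + 1.057 + 0.7935)/3 = 0.7320
Therefore the season-average crop coefficient = 0.7320.


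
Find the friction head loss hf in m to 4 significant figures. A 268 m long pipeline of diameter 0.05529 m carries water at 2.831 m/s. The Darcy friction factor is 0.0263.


Approach: apply the Darcy-Weisbach equation, hf = f*(L/D)*(v^2/(2g)).
hf = 0.0263 * (268/0.05529) * (2.831^2 / (2*9.81))
hf = 52.07 m
Therefore the friction head loss hf = 52.07 m.


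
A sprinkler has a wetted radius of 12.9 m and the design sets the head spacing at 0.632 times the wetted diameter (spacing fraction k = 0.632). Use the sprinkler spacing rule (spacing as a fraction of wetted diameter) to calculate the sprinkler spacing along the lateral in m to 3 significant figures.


Approach: apply the sprinkler spacing rule (spacing as a fraction of wetted diameter), S = k*(2*R).
S = 0.632 * (2 * 12.9) = 16.3 m
Therefore the sprinkler spacing along the lateral = 16.3 m.


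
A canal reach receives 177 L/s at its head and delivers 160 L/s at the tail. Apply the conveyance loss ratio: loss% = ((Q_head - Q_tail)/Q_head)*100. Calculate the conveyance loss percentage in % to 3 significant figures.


loss = ((177 - 160)/177)*100 = 9.60 %
Therefore the conveyance loss percentage = 9.60 %.


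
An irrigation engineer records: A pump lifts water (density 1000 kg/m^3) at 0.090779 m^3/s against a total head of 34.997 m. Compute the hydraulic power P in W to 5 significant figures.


Approach: apply the hydraulic power relation, P = rho*g*Q*H.
P = 1000 * 9.81 * 0.090779 * 34.997 = 31166 W
Therefore the hydraulic power P = 31166 W.


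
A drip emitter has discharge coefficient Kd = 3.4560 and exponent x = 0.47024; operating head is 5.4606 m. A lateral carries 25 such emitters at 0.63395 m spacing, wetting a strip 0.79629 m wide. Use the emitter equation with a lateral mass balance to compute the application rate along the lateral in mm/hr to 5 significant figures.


Approach: apply the emitter equation with a lateral mass balance, q = Kd*h^x; Q = n*q; rate = Q/(n*spacing*width).
Step 1 — single emitter flow (q = Kd*h^x):
  q = 3.4560 * 5.4606^0.47024 = 7.678098 L/hr
Step 2 — total lateral flow: Q = 25 * 7.678098 = 191.9524 L/hr
Step 3 — wetted area: A = 25 * 0.63395 * 0.79629 = 12.62020 m^2
Step 4 — application rate: Q/A = 191.9524/12.62020 = 15.210 mm/hr
Therefore the application rate along the lateral = 15.210 mm/hr.


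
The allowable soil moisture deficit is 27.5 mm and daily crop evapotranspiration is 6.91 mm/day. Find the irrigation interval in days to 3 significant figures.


Approach: apply the irrigation interval relation, interval = SMD / ETc.
interval = 27.5 / 6.91 = 3.98 days
Therefore the irrigation interval = 3.98 days.


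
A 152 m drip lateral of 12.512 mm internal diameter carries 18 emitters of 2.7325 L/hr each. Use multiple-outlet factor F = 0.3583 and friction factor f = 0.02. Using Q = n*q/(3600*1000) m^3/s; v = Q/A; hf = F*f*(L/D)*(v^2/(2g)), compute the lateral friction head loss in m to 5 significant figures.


Q = 18*2.7325/(3600*1000) = 1.366250e-05 m^3/s
A = pi*(12.512e-3/2)^2 = 1.229542e-04 m^2, so v = Q/A = 0.1111186 m/s
hf = 0.3583*0.02*(152/0.012512)*(0.1111186^2/(2*9.81)) = 0.054786 m
Therefore the lateral friction head loss = 0.054786 m.


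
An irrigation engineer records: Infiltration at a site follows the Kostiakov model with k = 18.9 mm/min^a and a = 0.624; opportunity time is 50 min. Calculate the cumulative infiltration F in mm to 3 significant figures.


Approach: apply the Kostiakov infiltration equation, F = k*t^a.
F = 18.9 * 50^0.624 = 217 mm
Therefore the cumulative infiltration F = 217 mm.


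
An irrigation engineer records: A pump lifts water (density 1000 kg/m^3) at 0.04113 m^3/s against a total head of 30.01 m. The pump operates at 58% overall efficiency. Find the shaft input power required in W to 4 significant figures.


Approach: apply hydraulic power then efficiency conversion, P = rho*g*Q*H; P_in = P/eta.
Step 1 — hydraulic power (P = rho*g*Q*H):
  P = 1000 * 9.81 * 0.04113 * 30.01 = 12108.6 W
Step 2 — input power: P_in = P/eta = 12108.6 / 0.58 = 20880 W
Therefore the shaft input power required = 20880 W.


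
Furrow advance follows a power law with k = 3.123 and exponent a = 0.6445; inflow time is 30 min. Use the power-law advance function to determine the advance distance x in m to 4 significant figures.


Approach: apply the power-law advance function, x = k*t^a.
x = 3.123 * 30^0.6445 = 27.96 m
Therefore the advance distance x = 27.96 m.


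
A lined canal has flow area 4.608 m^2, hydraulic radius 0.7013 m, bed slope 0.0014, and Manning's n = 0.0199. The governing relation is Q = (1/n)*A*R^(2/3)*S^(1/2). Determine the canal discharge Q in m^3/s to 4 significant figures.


Q = (1/0.0199) * 4.608 * 0.7013^(2/3) * 0.0014^(1/2) = 6.839 m^3/s
Therefore the canal discharge Q = 6.839 m^3/s.


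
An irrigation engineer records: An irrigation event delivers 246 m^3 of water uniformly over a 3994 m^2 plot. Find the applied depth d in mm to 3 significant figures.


Approach: apply depth from volume over area, d = (V/A)*1000.
d = (246 / 3994) * 1000 = 61.6 mm
Therefore the applied depth d = 61.6 mm.


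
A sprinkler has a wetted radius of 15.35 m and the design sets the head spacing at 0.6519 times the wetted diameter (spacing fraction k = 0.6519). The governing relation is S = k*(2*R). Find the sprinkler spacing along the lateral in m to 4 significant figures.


S = 0.6519 * (2 * 15.35) = 20.01 m
Therefore the sprinkler spacing along the lateral = 20.01 m.


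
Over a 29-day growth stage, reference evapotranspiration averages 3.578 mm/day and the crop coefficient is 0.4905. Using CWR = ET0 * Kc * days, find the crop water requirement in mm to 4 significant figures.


CWR = 3.578 * 0.4905 * 29 = 50.90 mm
Therefore the crop water requirement = 50.90 mm.


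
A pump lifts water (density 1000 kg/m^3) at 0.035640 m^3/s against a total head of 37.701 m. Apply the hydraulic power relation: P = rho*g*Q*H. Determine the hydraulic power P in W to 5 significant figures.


P = 1000 * 9.81 * 0.035640 * 37.701 = 13181 W
Therefore the hydraulic power P = 13181 W.


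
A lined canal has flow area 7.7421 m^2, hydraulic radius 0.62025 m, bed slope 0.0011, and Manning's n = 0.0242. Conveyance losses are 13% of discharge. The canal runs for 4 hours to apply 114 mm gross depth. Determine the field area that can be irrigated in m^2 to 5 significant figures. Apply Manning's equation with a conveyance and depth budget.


Approach: apply Manning's equation with a conveyance and depth budget, Q = (1/n)*A*R^(2/3)*S^(1/2); Q_field = Q*(1-loss); Area = Q_field*t/(d/1000).
Step 1 — canal discharge (Manning's equation):
  Q = (1/0.0242) * 7.7421 * 0.62025^(2/3) * 0.0011^(1/2) = 7.717043 m^3/s
Step 2 — delivered flow: Q_field = 7.717043*(1 - 13/100) = 6.713828 m^3/s
Step 3 — volume delivered: V = 6.713828 * 4*3600 = 96679.12 m^3
Step 4 — area served: A = V / (depth/1000) = 96679.12 / 0.114 = 848060 m^2
Therefore the field area that can be irrigated = 848060 m^2.


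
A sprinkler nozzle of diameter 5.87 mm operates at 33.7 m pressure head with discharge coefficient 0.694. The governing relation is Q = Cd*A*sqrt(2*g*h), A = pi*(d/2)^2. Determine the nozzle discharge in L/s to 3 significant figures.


A = pi*(5.87e-3/2)^2 = 2.7062e-05 m^2
Q = 0.694 * 2.7062e-05 * sqrt(2*9.81*33.7) * 1000 = 0.483 L/s
Therefore the nozzle discharge = 0.483 L/s.


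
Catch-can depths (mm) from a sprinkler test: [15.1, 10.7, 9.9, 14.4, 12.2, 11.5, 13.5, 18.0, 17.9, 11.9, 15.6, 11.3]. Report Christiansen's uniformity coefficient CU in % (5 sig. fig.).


Approach: apply Christiansen's uniformity coefficient, CU = (1 - mean_abs_deviation/mean)*100.
mean = 13.50000 mm
mean |d_i - mean| = 2.250000 mm
CU = (1 - 2.250000/13.50000)*100 = 83.333 %
Therefore Christiansen's uniformity coefficient CU = 83.333 %.


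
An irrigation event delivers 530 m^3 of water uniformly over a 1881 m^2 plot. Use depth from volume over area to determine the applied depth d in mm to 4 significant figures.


Approach: apply depth from volume over area, d = (V/A)*1000.
d = (530 / 1881) * 1000 = 281.8 mm
Therefore the applied depth d = 281.8 mm.


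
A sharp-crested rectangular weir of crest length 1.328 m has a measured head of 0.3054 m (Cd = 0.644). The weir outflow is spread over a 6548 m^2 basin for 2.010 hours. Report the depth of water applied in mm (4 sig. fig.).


Approach: apply the rectangular weir equation with a volume-to-depth conversion, Q = (2/3)*Cd*L*sqrt(2g)*H^1.5; d = Q*t/A * 1000.
Step 1 — weir discharge:
  Q = (2/3)*0.644*1.328*sqrt(2*9.81)*0.3054^1.5 = 0.426232 m^3/s
Step 2 — volume: V = 0.426232 * 2.010*3600 = 3084.21 m^3
Step 3 — depth: d = V/A * 1000 = 3084.21/6548 * 1000 = 471.0 mm
Therefore the depth of water applied = 471.0 mm.


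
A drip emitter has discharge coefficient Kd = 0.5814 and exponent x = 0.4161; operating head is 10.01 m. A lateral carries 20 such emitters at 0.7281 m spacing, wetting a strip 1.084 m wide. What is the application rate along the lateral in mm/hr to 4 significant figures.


Approach: apply the emitter equation with a lateral mass balance, q = Kd*h^x; Q = n*q; rate = Q/(n*spacing*width).
Step 1 — single emitter flow (q = Kd*h^x):
  q = 0.5814 * 10.01^0.4161 = 1.51620 L/hr
Step 2 — total lateral flow: Q = 20 * 1.51620 = 30.3239 L/hr
Step 3 — wetted area: A = 20 * 0.7281 * 1.084 = 15.7852 m^2
Step 4 — application rate: Q/A = 30.3239/15.7852 = 1.921 mm/hr
Therefore the application rate along the lateral = 1.921 mm/hr.


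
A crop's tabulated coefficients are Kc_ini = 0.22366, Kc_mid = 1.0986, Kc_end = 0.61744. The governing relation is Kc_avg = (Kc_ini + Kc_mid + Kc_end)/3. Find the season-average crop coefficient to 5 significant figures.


Kc_avg = (0.22366 + 1.0986 + 0.61744)/3 = 0.64657
Therefore the season-average crop coefficient = 0.64657.


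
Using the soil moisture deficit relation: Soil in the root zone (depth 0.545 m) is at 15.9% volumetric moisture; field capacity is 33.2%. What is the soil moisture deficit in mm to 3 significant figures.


Approach: apply the soil moisture deficit relation, SMD = (FC - theta)/100 * depth * 1000.
SMD = (33.2 - 15.9)/100 * 0.545 * 1000 = 94.3 mm
Therefore the soil moisture deficit = 94.3 mm.


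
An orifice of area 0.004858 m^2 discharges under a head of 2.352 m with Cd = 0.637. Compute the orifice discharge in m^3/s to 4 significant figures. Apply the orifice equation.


Approach: apply the orifice equation, Q = Cd*A*sqrt(2*g*h).
Q = 0.637 * 0.004858 * sqrt(2*9.81*2.352) = 0.02102 m^3/s
Therefore the orifice discharge = 0.02102 m^3/s.


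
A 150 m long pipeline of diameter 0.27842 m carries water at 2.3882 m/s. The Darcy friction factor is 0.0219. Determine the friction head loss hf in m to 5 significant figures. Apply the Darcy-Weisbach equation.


Approach: apply the Darcy-Weisbach equation, hf = f*(L/D)*(v^2/(2g)).
hf = 0.0219 * (150/0.27842) * (2.3882^2 / (2*9.81))
hf = 3.4299 m
Therefore the friction head loss hf = 3.4299 m.


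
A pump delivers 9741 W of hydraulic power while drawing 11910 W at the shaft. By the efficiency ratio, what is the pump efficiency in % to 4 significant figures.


Approach: apply the efficiency ratio, eta = (P_out/P_in)*100.
eta = (9741 / 11910) * 100 = 81.79 %
Therefore the pump efficiency = 81.79 %.


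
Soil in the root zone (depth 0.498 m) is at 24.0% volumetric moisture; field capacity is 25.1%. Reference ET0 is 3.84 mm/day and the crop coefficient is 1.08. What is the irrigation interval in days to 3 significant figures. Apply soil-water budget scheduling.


Approach: apply soil-water budget scheduling, SMD = (FC-theta)/100*depth*1000; ETc = ET0*Kc; interval = SMD/ETc.
Step 1 — soil moisture deficit:
  SMD = (25.1 - 24.0)/100 * 0.498 * 1000 = 5.4780 mm
Step 2 — daily crop ET (ETc = ET0*Kc):
  ETc = 3.84 * 1.08 = 4.1472 mm/day
Step 3 — irrigation interval (SMD/ETc):
  interval = 5.4780 / 4.1472 = 1.32 days
Therefore the irrigation interval = 1.32 days.


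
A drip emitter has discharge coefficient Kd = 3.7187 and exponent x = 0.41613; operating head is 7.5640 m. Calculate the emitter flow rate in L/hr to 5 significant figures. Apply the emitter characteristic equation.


Approach: apply the emitter characteristic equation, q = Kd * h^x.
q = 3.7187 * 7.5640^0.41613 = 8.6311 L/hr
Therefore the emitter flow rate = 8.6311 L/hr.


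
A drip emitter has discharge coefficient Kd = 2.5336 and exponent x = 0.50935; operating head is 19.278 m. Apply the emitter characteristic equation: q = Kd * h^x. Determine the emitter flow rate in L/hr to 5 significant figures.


q = 2.5336 * 19.278^0.50935 = 11.436 L/hr
Therefore the emitter flow rate = 11.436 L/hr.


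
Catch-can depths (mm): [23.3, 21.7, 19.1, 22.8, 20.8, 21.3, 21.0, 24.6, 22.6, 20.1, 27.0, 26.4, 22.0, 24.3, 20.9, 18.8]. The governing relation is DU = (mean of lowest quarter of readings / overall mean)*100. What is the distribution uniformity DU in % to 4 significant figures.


sorted lowest 4 of 16: [18.8, 19.1, 20.1, 20.8] -> mean = 19.7000 mm
overall mean = 22.2937 mm
DU = (19.7000/22.2937)*100 = 88.37 %
Therefore the distribution uniformity DU = 88.37 %.


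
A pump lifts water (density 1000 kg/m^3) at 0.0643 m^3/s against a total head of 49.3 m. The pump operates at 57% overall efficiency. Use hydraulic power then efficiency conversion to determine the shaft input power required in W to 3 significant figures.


Approach: apply hydraulic power then efficiency conversion, P = rho*g*Q*H; P_in = P/eta.
Step 1 — hydraulic power (P = rho*g*Q*H):
  P = 1000 * 9.81 * 0.0643 * 49.3 = 31098 W
Step 2 — input power: P_in = P/eta = 31098 / 0.57 = 54600 W
Therefore the shaft input power required = 54600 W.


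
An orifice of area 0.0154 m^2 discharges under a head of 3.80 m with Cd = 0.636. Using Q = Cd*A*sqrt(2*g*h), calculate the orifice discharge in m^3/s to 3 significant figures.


Q = 0.636 * 0.0154 * sqrt(2*9.81*3.80) = 0.0846 m^3/s
Therefore the orifice discharge = 0.0846 m^3/s.


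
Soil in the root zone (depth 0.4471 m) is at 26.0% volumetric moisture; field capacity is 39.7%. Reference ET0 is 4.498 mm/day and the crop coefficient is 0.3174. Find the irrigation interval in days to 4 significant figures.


Approach: apply soil-water budget scheduling, SMD = (FC-theta)/100*depth*1000; ETc = ET0*Kc; interval = SMD/ETc.
Step 1 — soil moisture deficit:
  SMD = (39.7 - 26.0)/100 * 0.4471 * 1000 = 61.2527 mm
Step 2 — daily crop ET (ETc = ET0*Kc):
  ETc = 4.498 * 0.3174 = 1.42767 mm/day
Step 3 — irrigation interval (SMD/ETc):
  interval = 61.2527 / 1.42767 = 42.90 days
Therefore the irrigation interval = 42.90 days.


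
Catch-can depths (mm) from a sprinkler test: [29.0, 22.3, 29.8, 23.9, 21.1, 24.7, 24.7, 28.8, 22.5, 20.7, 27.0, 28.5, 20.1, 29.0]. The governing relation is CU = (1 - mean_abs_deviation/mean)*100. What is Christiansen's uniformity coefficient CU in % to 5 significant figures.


mean = 25.15000 mm
mean |d_i - mean| = 3.028571 mm
CU = (1 - 3.028571/25.15000)*100 = 87.958 %
Therefore Christiansen's uniformity coefficient CU = 87.958 %.


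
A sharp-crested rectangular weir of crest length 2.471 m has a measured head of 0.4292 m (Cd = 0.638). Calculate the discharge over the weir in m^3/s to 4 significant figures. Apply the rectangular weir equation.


Approach: apply the rectangular weir equation, Q = (2/3)*Cd*L*sqrt(2g)*H^1.5.
Q = (2/3)*0.638*2.471*sqrt(2*9.81)*0.4292^1.5 = 1.309 m^3/s
Therefore the discharge over the weir = 1.309 m^3/s.


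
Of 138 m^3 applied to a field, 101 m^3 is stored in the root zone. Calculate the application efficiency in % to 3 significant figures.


Approach: apply the application efficiency ratio, Ea = (stored/applied)*100.
Ea = (101/138)*100 = 73.2 %
Therefore the application efficiency = 73.2 %.


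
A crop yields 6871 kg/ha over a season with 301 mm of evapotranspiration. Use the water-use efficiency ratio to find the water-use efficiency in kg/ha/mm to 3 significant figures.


Approach: apply the water-use efficiency ratio, WUE = yield/ET.
WUE = 6871 / 301 = 22.8 kg/ha/mm
Therefore the water-use efficiency = 22.8 kg/ha/mm.


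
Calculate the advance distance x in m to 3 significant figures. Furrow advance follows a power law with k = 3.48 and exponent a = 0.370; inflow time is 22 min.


Approach: apply the power-law advance function, x = k*t^a.
x = 3.48 * 22^0.370 = 10.9 m
Therefore the advance distance x = 10.9 m.


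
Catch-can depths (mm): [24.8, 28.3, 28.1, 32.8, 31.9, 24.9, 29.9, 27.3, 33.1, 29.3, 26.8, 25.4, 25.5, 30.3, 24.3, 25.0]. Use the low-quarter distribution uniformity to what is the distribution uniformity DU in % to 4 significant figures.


Approach: apply the low-quarter distribution uniformity, DU = (mean of lowest quarter of readings / overall mean)*100.
sorted lowest 4 of 16: [24.3, 24.8, 24.9, 25.0] -> mean = 24.7500 mm
overall mean = 27.9812 mm
DU = (24.7500/27.9812)*100 = 88.45 %
Therefore the distribution uniformity DU = 88.45 %.


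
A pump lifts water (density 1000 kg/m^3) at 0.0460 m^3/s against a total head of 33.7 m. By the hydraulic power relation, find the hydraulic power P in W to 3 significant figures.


Approach: apply the hydraulic power relation, P = rho*g*Q*H.
P = 1000 * 9.81 * 0.0460 * 33.7 = 15200 W
Therefore the hydraulic power P = 15200 W.


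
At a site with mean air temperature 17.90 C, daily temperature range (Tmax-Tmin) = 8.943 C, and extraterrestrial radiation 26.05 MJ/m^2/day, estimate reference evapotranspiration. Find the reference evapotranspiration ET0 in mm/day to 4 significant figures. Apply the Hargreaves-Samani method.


Approach: apply the Hargreaves-Samani method, ET0 = 0.0023*(Tmean+17.8)*sqrt(Tmax-Tmin)*0.408*Ra.
ET0 = 0.0023*(17.90+17.8)*sqrt(8.943)*0.408*26.05 = 2.610 mm/day
Therefore the reference evapotranspiration ET0 = 2.610 mm/day.


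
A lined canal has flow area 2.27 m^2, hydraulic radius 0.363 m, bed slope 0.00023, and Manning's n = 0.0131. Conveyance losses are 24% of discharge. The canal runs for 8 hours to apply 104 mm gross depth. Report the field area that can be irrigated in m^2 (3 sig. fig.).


Approach: apply Manning's equation with a conveyance and depth budget, Q = (1/n)*A*R^(2/3)*S^(1/2); Q_field = Q*(1-loss); Area = Q_field*t/(d/1000).
Step 1 — canal discharge (Manning's equation):
  Q = (1/0.0131) * 2.27 * 0.363^(2/3) * 0.00023^(1/2) = 1.3373 m^3/s
Step 2 — delivered flow: Q_field = 1.3373*(1 - 24/100) = 1.0163 m^3/s
Step 3 — volume delivered: V = 1.0163 * 8*3600 = 29270 m^3
Step 4 — area served: A = V / (depth/1000) = 29270 / 0.104 = 281000 m^2
Therefore the field area that can be irrigated = 281000 m^2.


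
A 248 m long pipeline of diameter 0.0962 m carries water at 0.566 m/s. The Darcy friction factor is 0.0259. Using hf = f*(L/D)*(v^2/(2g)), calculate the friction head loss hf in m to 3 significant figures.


hf = 0.0259 * (248/0.0962) * (0.566^2 / (2*9.81))
hf = 1.09 m
Therefore the friction head loss hf = 1.09 m.


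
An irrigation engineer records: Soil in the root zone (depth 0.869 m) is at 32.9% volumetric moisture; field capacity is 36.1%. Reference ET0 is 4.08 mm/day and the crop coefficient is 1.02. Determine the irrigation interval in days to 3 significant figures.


Approach: apply soil-water budget scheduling, SMD = (FC-theta)/100*depth*1000; ETc = ET0*Kc; interval = SMD/ETc.
Step 1 — soil moisture deficit:
  SMD = (36.1 - 32.9)/100 * 0.869 * 1000 = 27.808 mm
Step 2 — daily crop ET (ETc = ET0*Kc):
  ETc = 4.08 * 1.02 = 4.1616 mm/day
Step 3 — irrigation interval (SMD/ETc):
  interval = 27.808 / 4.1616 = 6.68 days
Therefore the irrigation interval = 6.68 days.


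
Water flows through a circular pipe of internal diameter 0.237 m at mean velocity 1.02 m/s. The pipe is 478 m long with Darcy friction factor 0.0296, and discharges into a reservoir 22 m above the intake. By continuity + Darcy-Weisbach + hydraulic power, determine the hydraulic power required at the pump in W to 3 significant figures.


Approach: apply continuity + Darcy-Weisbach + hydraulic power, Q = A*v; hf = f*(L/D)*(v^2/(2g)); H = static + hf; P = rho*g*Q*H.
Step 1 — flow rate (continuity, Q = A*v):
  A = pi*(0.237/2)^2 = 0.044115 m^2
  Q = 0.044115 * 1.02 = 0.044997 m^3/s
Step 2 — friction head loss (Darcy-Weisbach):
  hf = 0.0296 * (478/0.237) * (1.02^2 / (2*9.81))
  hf = 3.1657 m
Step 3 — total head: H = 22 + 3.1657 = 25.166 m
Step 4 — hydraulic power (P = rho*g*Q*H):
  P = 1000 * 9.81 * 0.044997 * 25.166 = 11100 W
Therefore the hydraulic power required at the pump = 11100 W.


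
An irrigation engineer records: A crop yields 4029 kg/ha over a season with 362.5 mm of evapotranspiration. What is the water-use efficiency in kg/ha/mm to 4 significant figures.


Approach: apply the water-use efficiency ratio, WUE = yield/ET.
WUE = 4029 / 362.5 = 11.11 kg/ha/mm
Therefore the water-use efficiency = 11.11 kg/ha/mm.


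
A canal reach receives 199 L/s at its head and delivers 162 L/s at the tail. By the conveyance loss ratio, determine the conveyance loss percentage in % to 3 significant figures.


Approach: apply the conveyance loss ratio, loss% = ((Q_head - Q_tail)/Q_head)*100.
loss = ((199 - 162)/199)*100 = 18.6 %
Therefore the conveyance loss percentage = 18.6 %.


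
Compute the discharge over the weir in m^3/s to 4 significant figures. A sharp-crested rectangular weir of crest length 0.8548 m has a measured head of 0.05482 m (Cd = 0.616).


Approach: apply the rectangular weir equation, Q = (2/3)*Cd*L*sqrt(2g)*H^1.5.
Q = (2/3)*0.616*0.8548*sqrt(2*9.81)*0.05482^1.5 = 0.01996 m^3/s
Therefore the discharge over the weir = 0.01996 m^3/s.


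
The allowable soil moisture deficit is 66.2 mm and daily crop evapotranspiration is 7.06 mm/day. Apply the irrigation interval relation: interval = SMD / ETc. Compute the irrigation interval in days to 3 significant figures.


interval = 66.2 / 7.06 = 9.38 days
Therefore the irrigation interval = 9.38 days.


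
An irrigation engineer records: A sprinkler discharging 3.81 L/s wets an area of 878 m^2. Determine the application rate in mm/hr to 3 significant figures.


Approach: apply the application rate relation, rate = (Q/A)*3600.
rate = (3.81 / 878) * 3600 = 15.6 mm/hr
Therefore the application rate = 15.6 mm/hr.


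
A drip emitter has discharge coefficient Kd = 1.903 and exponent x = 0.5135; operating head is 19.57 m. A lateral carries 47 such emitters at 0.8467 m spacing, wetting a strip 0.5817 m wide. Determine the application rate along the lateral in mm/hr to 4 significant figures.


Approach: apply the emitter equation with a lateral mass balance, q = Kd*h^x; Q = n*q; rate = Q/(n*spacing*width).
Step 1 — single emitter flow (q = Kd*h^x):
  q = 1.903 * 19.57^0.5135 = 8.76336 L/hr
Step 2 — total lateral flow: Q = 47 * 8.76336 = 411.878 L/hr
Step 3 — wetted area: A = 47 * 0.8467 * 0.5817 = 23.1487 m^2
Step 4 — application rate: Q/A = 411.878/23.1487 = 17.79 mm/hr
Therefore the application rate along the lateral = 17.79 mm/hr.


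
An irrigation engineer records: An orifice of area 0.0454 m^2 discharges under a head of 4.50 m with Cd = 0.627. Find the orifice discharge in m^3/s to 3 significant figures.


Approach: apply the orifice equation, Q = Cd*A*sqrt(2*g*h).
Q = 0.627 * 0.0454 * sqrt(2*9.81*4.50) = 0.267 m^3/s
Therefore the orifice discharge = 0.267 m^3/s.


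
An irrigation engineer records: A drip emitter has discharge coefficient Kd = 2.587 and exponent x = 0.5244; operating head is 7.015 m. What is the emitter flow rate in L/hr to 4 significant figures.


Approach: apply the emitter characteristic equation, q = Kd * h^x.
q = 2.587 * 7.015^0.5244 = 7.185 L/hr
Therefore the emitter flow rate = 7.185 L/hr.


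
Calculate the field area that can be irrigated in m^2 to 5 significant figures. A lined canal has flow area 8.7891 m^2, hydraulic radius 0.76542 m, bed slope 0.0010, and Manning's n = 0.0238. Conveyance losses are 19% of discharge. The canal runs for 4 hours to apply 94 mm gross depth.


Approach: apply Manning's equation with a conveyance and depth budget, Q = (1/n)*A*R^(2/3)*S^(1/2); Q_field = Q*(1-loss); Area = Q_field*t/(d/1000).
Step 1 — canal discharge (Manning's equation):
  Q = (1/0.0238) * 8.7891 * 0.76542^(2/3) * 0.0010^(1/2) = 9.771637 m^3/s
Step 2 — delivered flow: Q_field = 9.771637*(1 - 19/100) = 7.915026 m^3/s
Step 3 — volume delivered: V = 7.915026 * 4*3600 = 113976.4 m^3
Step 4 — area served: A = V / (depth/1000) = 113976.4 / 0.094 = 1212500 m^2
Therefore the field area that can be irrigated = 1212500 m^2.


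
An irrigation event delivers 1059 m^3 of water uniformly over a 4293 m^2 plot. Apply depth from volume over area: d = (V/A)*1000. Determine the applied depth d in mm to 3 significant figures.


d = (1059 / 4293) * 1000 = 247 mm
Therefore the applied depth d = 247 mm.


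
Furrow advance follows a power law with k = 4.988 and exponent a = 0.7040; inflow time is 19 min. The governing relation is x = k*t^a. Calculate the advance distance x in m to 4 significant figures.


x = 4.988 * 19^0.7040 = 39.64 m
Therefore the advance distance x = 39.64 m.


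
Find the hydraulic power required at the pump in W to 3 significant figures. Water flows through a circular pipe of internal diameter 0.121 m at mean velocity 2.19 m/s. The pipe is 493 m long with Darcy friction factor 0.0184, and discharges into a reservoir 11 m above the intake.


Approach: apply continuity + Darcy-Weisbach + hydraulic power, Q = A*v; hf = f*(L/D)*(v^2/(2g)); H = static + hf; P = rho*g*Q*H.
Step 1 — flow rate (continuity, Q = A*v):
  A = pi*(0.121/2)^2 = 0.011499 m^2
  Q = 0.011499 * 2.19 = 0.025183 m^3/s
Step 2 — friction head loss (Darcy-Weisbach):
  hf = 0.0184 * (493/0.121) * (2.19^2 / (2*9.81))
  hf = 18.326 m
Step 3 — total head: H = 11 + 18.326 = 29.326 m
Step 4 — hydraulic power (P = rho*g*Q*H):
  P = 1000 * 9.81 * 0.025183 * 29.326 = 7240 W
Therefore the hydraulic power required at the pump = 7240 W.
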